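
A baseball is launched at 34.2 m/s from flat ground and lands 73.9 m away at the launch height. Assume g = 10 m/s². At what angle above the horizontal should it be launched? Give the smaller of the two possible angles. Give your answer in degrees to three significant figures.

19.6°

Level-ground range R = v₀² sin(2θ)/g ⇒ sin(2θ) = gR/v₀² = 10.0 × 73.9 / 34.2² = 0.6318.
2θ = 39.18° or 180° − 39.18° = 140.8°, so θ = 19.59° or 70.41°.
The smaller angle is 19.59°.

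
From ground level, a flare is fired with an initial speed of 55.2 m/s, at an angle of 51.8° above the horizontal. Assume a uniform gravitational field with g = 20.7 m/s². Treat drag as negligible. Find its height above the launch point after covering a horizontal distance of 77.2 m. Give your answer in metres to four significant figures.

45.17 m

Horizontal component vₓ = 55.20 cos 51.8° = 34.14 m/s; vertical v_y0 = 55.20 sin 51.8° = 43.38 m/s.
At x = 77.2 m, t = x/vₓ = 77.2/34.14 = 2.262 s.
Height: y = v_y0 t − ½ g t² = 43.38 × 2.262 − 10.35 × 2.262² = 98.10 − 52.94 = 45.17 m.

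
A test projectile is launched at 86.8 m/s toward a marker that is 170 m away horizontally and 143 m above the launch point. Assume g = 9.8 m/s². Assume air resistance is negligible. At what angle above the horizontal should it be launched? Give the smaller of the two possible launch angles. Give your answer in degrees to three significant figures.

Trajectory: y = x tanθ − g x² (1 + tan²θ)/(2v₀²). With x = 170, y = 143, v₀ = 86.8, g = 9.80:
18.80 tan²θ − 170 tanθ + (161.8) = 0.
tanθ = [170 ± √(170² − 4 × 18.80 × (161.8))] / (2 × 18.80) = (170 ± 129.4) / 37.59, giving tanθ = 1.081 or 7.964.
θ = 47.23° or 82.84°; the smaller is 47.23°.

47.2°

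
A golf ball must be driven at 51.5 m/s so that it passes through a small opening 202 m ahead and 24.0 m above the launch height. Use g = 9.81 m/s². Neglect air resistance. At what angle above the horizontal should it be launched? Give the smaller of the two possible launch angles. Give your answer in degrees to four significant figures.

Trajectory: y = x tanθ − g x² (1 + tan²θ)/(2v₀²). With x = 202, y = 24.0, v₀ = 51.5, g = 9.81:
75.46 tan²θ − 202 tanθ + (99.46) = 0.
tanθ = [202 ± √(202² − 4 × 75.46 × (99.46))] / (2 × 75.46) = (202 ± 103.8) / 150.9, giving tanθ = 0.6504 or 2.026.
θ = 33.04° or 63.73°; the smaller is 33.04°.

33.04°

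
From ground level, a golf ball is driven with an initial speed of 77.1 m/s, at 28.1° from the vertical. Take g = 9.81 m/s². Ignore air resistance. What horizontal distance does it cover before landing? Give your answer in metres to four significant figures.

Horizontal component vₓ = 77.10 sin 28.1° = 36.32 m/s; vertical v_y0 = 77.10 cos 28.1° = 68.01 m/s.
Time aloft: T = 2 v_y0 / g = 2 × 68.01 / 9.81 = 13.87 s.
Horizontal distance R = vₓ T = 36.32 × 13.87 = 503.5 m.

503.5 m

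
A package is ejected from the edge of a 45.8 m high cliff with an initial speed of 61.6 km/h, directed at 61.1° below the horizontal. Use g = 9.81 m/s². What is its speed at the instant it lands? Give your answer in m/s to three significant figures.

34.5 m/s

Convert: 61.6 km/h = 61.6/3.6 = 17.11 m/s.
Horizontal component vₓ = 17.11 cos 61.1° = 8.269 m/s; vertical v_y0 = −14.98 m/s (downward).
The projectile lands when y = 45.8 + (−14.98) t − ½·9.81·t² = 0. Positive root: t = (−14.98 + √(14.98² + 2·9.81·45.8)) / 9.81 = (−14.98 + 33.51) / 9.81 = 1.889 s.
Vertical velocity at impact: v_y = v_y0 − g t = −14.98 − 9.81 × 1.889 = −33.51 m/s.
Speed: |v| = √(vₓ² + v_y²) = √(8.269² + 33.51²) = 34.52 m/s.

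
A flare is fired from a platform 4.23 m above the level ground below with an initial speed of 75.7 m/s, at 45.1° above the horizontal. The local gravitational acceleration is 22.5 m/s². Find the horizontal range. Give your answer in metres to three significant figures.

Horizontal component vₓ = 75.70 cos 45.1° = 53.43 m/s; vertical v_y0 = 75.70 sin 45.1° = 53.62 m/s.
With up positive and y = 0 at the ground: y(t) = 4.23 + (53.62) t − 11.25 t². Setting y = 0 and taking the positive root: t = [53.62 + √(53.62² + 2·22.5·4.23)] / 22.5 = (53.62 + 55.37) / 22.5 = 4.844 s.
Horizontal distance: R = vₓ t = 53.43 × 4.844 = 258.8 m.

259 m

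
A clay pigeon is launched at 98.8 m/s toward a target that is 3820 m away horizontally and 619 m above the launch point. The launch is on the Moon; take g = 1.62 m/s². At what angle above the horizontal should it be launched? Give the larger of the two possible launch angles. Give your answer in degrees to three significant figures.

Trajectory: y = x tanθ − g x² (1 + tan²θ)/(2v₀²). With x = 3820, y = 619, v₀ = 98.8, g = 1.62:
1211 tan²θ − 3820 tanθ + (1830) = 0.
tanθ = [3820 ± √(3820² − 4 × 1211 × (1830))] / (2 × 1211) = (3820 ± 2394) / 2422, giving tanθ = 0.5890 or 2.566.
θ = 30.50° or 68.71°; the larger is 68.71°.

68.7°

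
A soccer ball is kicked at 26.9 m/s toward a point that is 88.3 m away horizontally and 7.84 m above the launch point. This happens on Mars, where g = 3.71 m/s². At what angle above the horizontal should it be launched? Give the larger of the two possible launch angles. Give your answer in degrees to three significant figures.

76.2°

Trajectory: y = x tanθ − g x² (1 + tan²θ)/(2v₀²). With x = 88.3, y = 7.84, v₀ = 26.9, g = 3.71:
19.99 tan²θ − 88.3 tanθ + (27.83) = 0.
tanθ = [88.3 ± √(88.3² − 4 × 19.99 × (27.83))] / (2 × 19.99) = (88.3 ± 74.65) / 39.98, giving tanθ = 0.3416 or 4.076.
θ = 18.86° or 76.22°; the larger is 76.22°.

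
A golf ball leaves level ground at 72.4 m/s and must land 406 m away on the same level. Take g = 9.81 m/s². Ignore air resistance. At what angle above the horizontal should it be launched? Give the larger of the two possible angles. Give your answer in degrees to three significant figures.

65.3°

Level-ground range R = v₀² sin(2θ)/g ⇒ sin(2θ) = gR/v₀² = 9.81 × 406 / 72.4² = 0.7598.
2θ = 49.45° or 180° − 49.45° = 130.6°, so θ = 24.72° or 65.28°.
The larger angle is 65.28°.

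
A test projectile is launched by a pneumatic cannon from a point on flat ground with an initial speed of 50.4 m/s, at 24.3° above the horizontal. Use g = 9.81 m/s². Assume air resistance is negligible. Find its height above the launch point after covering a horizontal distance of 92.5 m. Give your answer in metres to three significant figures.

21.9 m

Resolve: vₓ = 50.40 cos 24.3° = 45.93 m/s and v_y0 = 50.40 sin 24.3° = 20.74 m/s.
x = vₓ t ⇒ t = 92.5/45.93 = 2.014 s.
Height: y = v_y0 t − ½ g t² = 20.74 × 2.014 − 4.905 × 2.014² = 41.77 − 19.89 = 21.88 m.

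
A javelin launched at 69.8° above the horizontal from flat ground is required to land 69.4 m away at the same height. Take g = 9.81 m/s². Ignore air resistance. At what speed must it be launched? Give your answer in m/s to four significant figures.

Level-ground range: R = v₀² sin(2θ)/g, so v₀ = √(gR / sin 2θ).
v₀ = √(9.81 × 69.4 / sin 139.6°) = √(680.8 / 0.6481) = √1050.4 = 32.41 m/s.

32.41 m/s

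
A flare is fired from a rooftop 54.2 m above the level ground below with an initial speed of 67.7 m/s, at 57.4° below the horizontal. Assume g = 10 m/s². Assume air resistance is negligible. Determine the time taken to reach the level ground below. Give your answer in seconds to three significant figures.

Horizontal component vₓ = 67.70 cos 57.4° = 36.47 m/s; vertical v_y0 = −57.03 m/s (downward).
With up positive and y = 0 at the ground: y(t) = 54.2 + (−57.03) t − 5.000 t². Setting y = 0 and taking the positive root: t = [−57.03 + √(57.03² + 2·10.0·54.2)] / 10.0 = (−57.03 + 65.85) / 10.0 = 0.8821 s.

0.882 s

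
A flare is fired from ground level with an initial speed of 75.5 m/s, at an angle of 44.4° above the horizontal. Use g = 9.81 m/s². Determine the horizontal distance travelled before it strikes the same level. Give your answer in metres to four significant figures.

580.9 m

Resolve: vₓ = 75.50 cos 44.4° = 53.94 m/s and v_y0 = 75.50 sin 44.4° = 52.82 m/s.
Time aloft: T = 2 v_y0 / g = 2 × 52.82 / 9.81 = 10.77 s.
Range: R = vₓ T = 53.94 × 10.77 = 580.9 m.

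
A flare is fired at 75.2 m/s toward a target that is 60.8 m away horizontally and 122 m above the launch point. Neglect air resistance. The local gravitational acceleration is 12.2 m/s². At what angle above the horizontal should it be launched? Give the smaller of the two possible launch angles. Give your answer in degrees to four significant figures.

Trajectory: y = x tanθ − g x² (1 + tan²θ)/(2v₀²). With x = 60.8, y = 122, v₀ = 75.2, g = 12.2:
3.988 tan²θ − 60.8 tanθ + (126.0) = 0.
tanθ = [60.8 ± √(60.8² − 4 × 3.988 × (126.0))] / (2 × 3.988) = (60.8 ± 41.07) / 7.975, giving tanθ = 2.473 or 12.77.
θ = 67.99° or 85.52°; the smaller is 67.99°.

67.99°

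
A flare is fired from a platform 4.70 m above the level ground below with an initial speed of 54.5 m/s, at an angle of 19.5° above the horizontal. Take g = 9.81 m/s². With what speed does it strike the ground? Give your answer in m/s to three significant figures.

55.3 m/s

Components: vₓ = 54.50 cos 19.5° = 51.37 m/s, v_y0 = 54.50 sin 19.5° = 18.19 m/s.
With up positive and y = 0 at the ground: y(t) = 4.70 + (18.19) t − 4.905 t². Setting y = 0 and taking the positive root: t = [18.19 + √(18.19² + 2·9.81·4.70)] / 9.81 = (18.19 + 20.57) / 9.81 = 3.951 s.
Vertical velocity at impact: v_y = v_y0 − g t = 18.19 − 9.81 × 3.951 = −20.57 m/s.
Speed: |v| = √(vₓ² + v_y²) = √(51.37² + 20.57²) = 55.34 m/s.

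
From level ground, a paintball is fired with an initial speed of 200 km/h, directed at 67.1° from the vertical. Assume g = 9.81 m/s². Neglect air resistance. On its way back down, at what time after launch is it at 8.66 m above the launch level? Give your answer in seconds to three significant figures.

Convert: 200 km/h = 200/3.6 = 55.56 m/s.
Components: vₓ = 55.56 sin 67.1° = 51.18 m/s, v_y0 = 55.56 cos 67.1° = 21.62 m/s.
Require v_y0 t − ½ g t² = 8.66, i.e. 4.905 t² − 21.62 t + 8.66 = 0.
Quadratic formula: t = (21.62 ± √297.43) / 9.81 = (21.62 ± 17.25) / 9.81 → t = 0.4457 s or 3.962 s.
The descending-branch root is 3.962 s.

3.96 s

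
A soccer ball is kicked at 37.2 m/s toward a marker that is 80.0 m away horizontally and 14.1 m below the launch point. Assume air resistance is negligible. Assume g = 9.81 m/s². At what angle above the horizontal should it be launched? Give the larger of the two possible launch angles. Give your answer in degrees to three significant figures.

Trajectory: y = x tanθ − g x² (1 + tan²θ)/(2v₀²). With x = 80.0, y = −14.1, v₀ = 37.2, g = 9.81:
22.68 tan²θ − 80.0 tanθ + (8.585) = 0.
tanθ = [80.0 ± √(80.0² − 4 × 22.68 × (8.585))] / (2 × 22.68) = (80.0 ± 74.97) / 45.37, giving tanθ = 0.1108 or 3.416.
θ = 6.322° or 73.68°; the larger is 73.68°.

73.7°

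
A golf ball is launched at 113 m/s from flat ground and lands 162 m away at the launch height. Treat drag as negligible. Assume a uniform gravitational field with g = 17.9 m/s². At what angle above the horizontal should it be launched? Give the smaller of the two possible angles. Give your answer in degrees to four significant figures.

6.563°

Level-ground range R = v₀² sin(2θ)/g ⇒ sin(2θ) = gR/v₀² = 17.9 × 162 / 113² = 0.2271.
2θ = 13.13° or 180° − 13.13° = 166.9°, so θ = 6.563° or 83.44°.
The smaller angle is 6.563°.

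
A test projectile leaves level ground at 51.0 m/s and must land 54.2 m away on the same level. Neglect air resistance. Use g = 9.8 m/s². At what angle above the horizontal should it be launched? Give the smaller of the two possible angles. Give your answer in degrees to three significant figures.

From R = (v₀²/g) sin 2θ: sin 2θ = 9.80 × 54.2 / 2601.0 = 0.2042.
2θ = 11.78° or 180° − 11.78° = 168.2°, so θ = 5.892° or 84.11°.
The smaller angle is 5.892°.

5.89°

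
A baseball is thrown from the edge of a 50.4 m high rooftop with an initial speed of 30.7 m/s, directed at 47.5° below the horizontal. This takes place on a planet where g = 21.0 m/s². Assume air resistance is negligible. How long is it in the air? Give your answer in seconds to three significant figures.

1.36 s

vₓ = 30.70 cos 47.5° = 20.74 m/s; v_y0 = −22.63 m/s (downward).
The projectile lands when y = 50.4 + (−22.63) t − ½·21.0·t² = 0. Positive root: t = (−22.63 + √(22.63² + 2·21.0·50.4)) / 21.0 = (−22.63 + 51.27) / 21.0 = 1.364 s.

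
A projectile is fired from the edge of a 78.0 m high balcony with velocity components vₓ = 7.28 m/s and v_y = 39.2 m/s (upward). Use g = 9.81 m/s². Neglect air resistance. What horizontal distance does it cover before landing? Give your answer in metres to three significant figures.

Vertical motion (up positive, ground at y = 0): 4.905 t² − (39.20) t − 78.0 = 0, so t = (39.20 + √(39.20² + 2·9.81·78.0)) / 9.81 = (39.20 + 55.38) / 9.81 = 9.641 s.
Horizontal distance: R = vₓ t = 7.280 × 9.641 = 70.19 m.

70.2 m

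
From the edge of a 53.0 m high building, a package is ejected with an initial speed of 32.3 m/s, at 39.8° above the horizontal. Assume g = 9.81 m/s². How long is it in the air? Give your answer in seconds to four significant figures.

Resolve: vₓ = 32.30 cos 39.8° = 24.82 m/s and v_y0 = 32.30 sin 39.8° = 20.68 m/s.
With up positive and y = 0 at the ground: y(t) = 53.0 + (20.68) t − 4.905 t². Setting y = 0 and taking the positive root: t = [20.68 + √(20.68² + 2·9.81·53.0)] / 9.81 = (20.68 + 38.31) / 9.81 = 6.012 s.

6.012 s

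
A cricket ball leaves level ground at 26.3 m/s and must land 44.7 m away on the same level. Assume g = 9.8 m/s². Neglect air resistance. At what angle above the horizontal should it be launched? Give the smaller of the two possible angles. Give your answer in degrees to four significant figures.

19.65°

Level-ground range R = v₀² sin(2θ)/g ⇒ sin(2θ) = gR/v₀² = 9.80 × 44.7 / 26.3² = 0.6333.
2θ = 39.30° or 180° − 39.30° = 140.7°, so θ = 19.65° or 70.35°.
The smaller angle is 19.65°.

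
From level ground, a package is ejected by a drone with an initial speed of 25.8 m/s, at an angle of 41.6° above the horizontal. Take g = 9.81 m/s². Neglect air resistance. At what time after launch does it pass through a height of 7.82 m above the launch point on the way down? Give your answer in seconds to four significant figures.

vₓ = 25.80 cos 41.6° = 19.29 m/s; v_y0 = 25.80 sin 41.6° = 17.13 m/s.
Height y(t) = 17.13 t − 4.905 t² = 7.82 gives 4.905 t² − 17.13 t + 7.82 = 0.
t = [17.13 ± √(17.13² − 2·9.81·7.82)] / 9.81 = (17.13 ± 11.83) / 9.81, so t = 0.5400 s or t = 2.952 s.
The descending-branch root is 2.952 s.

2.952 s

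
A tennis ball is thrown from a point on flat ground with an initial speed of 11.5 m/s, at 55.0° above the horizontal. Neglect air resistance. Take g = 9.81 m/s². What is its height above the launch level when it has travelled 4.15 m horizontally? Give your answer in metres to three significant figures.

Resolve: vₓ = 11.50 cos 55.0° = 6.596 m/s and v_y0 = 11.50 sin 55.0° = 9.420 m/s.
Time to reach x = 4.15 m: t = x/vₓ = 4.15/6.596 = 0.6292 s.
Height: y = v_y0 t − ½ g t² = 9.420 × 0.6292 − 4.905 × 0.6292² = 5.927 − 1.942 = 3.985 m.

3.99 m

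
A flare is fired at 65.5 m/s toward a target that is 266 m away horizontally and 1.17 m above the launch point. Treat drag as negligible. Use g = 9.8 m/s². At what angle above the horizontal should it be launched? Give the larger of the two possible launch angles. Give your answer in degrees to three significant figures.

71.3°

Trajectory: y = x tanθ − g x² (1 + tan²θ)/(2v₀²). With x = 266, y = 1.17, v₀ = 65.5, g = 9.80:
80.81 tan²θ − 266 tanθ + (81.98) = 0.
tanθ = [266 ± √(266² − 4 × 80.81 × (81.98))] / (2 × 80.81) = (266 ± 210.4) / 161.6, giving tanθ = 0.3442 or 2.947.
θ = 18.99° or 71.26°; the larger is 71.26°.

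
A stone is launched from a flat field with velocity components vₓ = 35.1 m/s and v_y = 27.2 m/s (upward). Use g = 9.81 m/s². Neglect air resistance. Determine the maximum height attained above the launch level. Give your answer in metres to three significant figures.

37.7 m

At the apex v_y = 0, so H = v_y0²/(2g) = 27.20²/19.62 = 37.71 m.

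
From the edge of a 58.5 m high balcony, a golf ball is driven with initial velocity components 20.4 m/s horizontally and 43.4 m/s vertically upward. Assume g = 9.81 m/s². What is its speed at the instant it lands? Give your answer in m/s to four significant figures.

The projectile lands when y = 58.5 + (43.40) t − ½·9.81·t² = 0. Positive root: t = (43.40 + √(43.40² + 2·9.81·58.5)) / 9.81 = (43.40 + 55.06) / 9.81 = 10.04 s.
Vertical velocity at impact: v_y = v_y0 − g t = 43.40 − 9.81 × 10.04 = −55.06 m/s.
Speed: |v| = √(vₓ² + v_y²) = √(20.40² + 55.06²) = 58.72 m/s.

58.72 m/s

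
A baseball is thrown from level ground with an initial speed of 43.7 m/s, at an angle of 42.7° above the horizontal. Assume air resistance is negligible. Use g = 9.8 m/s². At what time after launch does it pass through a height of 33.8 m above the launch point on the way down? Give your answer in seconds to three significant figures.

Resolve: vₓ = 43.70 cos 42.7° = 32.12 m/s and v_y0 = 43.70 sin 42.7° = 29.64 m/s.
Set y = v_y0 t − ½ g t² = 33.8: 4.900 t² − 29.64 t + 33.8 = 0.
t = [29.64 ± √(29.64² − 2·9.80·33.8)] / 9.80 = (29.64 ± 14.69) / 9.80, so t = 1.525 s or t = 4.523 s.
The descending-branch root is 4.523 s.

4.52 s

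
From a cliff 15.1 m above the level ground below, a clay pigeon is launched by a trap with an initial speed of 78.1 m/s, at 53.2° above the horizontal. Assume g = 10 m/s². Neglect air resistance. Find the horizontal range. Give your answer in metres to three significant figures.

596 m

vₓ = 78.10 cos 53.2° = 46.78 m/s; v_y0 = 78.10 sin 53.2° = 62.54 m/s.
The projectile lands when y = 15.1 + (62.54) t − ½·10.0·t² = 0. Positive root: t = (62.54 + √(62.54² + 2·10.0·15.1)) / 10.0 = (62.54 + 64.91) / 10.0 = 12.74 s.
Horizontal distance: R = vₓ t = 46.78 × 12.74 = 596.2 m.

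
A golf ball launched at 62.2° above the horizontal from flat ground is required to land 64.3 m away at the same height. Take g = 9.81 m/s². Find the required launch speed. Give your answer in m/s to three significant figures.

On level ground R = v₀² sin 2θ / g ⇒ v₀ = √(gR / sin 2θ).
v₀ = √(9.81 × 64.3 / sin 124.4°) = √(630.8 / 0.8251) = √764.48 = 27.65 m/s.

27.6 m/s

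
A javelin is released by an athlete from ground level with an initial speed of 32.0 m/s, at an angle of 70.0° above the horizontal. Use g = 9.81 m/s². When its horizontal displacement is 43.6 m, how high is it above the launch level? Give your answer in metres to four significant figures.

41.95 m

vₓ = 32.00 cos 70.0° = 10.94 m/s; v_y0 = 32.00 sin 70.0° = 30.07 m/s.
x = vₓ t ⇒ t = 43.6/10.94 = 3.984 s.
Height: y = v_y0 t − ½ g t² = 30.07 × 3.984 − 4.905 × 3.984² = 119.8 − 77.84 = 41.95 m.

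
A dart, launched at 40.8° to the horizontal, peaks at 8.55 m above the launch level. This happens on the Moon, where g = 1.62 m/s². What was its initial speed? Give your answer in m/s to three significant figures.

8.05 m/s

At the peak v_y = 0, so v_y0 = √(2gH) = √(2 × 1.62 × 8.55) = 5.263 m/s.
v_y0 = v₀ sin θ ⇒ v₀ = 5.263 / sin 40.8° = 8.055 m/s.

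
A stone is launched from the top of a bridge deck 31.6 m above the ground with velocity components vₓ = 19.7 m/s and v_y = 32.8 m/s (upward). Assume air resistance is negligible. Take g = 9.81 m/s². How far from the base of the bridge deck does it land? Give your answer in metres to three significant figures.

149 m

With up positive and y = 0 at the ground: y(t) = 31.6 + (32.80) t − 4.905 t². Setting y = 0 and taking the positive root: t = [32.80 + √(32.80² + 2·9.81·31.6)] / 9.81 = (32.80 + 41.18) / 9.81 = 7.541 s.
Horizontal distance: R = vₓ t = 19.70 × 7.541 = 148.6 m.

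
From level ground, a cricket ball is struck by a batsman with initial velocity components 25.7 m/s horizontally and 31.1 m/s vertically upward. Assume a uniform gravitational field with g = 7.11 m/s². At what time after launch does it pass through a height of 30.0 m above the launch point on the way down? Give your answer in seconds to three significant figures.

Set y = v_y0 t − ½ g t² = 30.0: 3.555 t² − 31.10 t + 30.0 = 0.
t = [31.10 ± √(31.10² − 2·7.11·30.0)] / 7.11 = (31.10 ± 23.25) / 7.11, so t = 1.104 s or t = 7.644 s.
The descending-branch root is 7.644 s.

7.64 s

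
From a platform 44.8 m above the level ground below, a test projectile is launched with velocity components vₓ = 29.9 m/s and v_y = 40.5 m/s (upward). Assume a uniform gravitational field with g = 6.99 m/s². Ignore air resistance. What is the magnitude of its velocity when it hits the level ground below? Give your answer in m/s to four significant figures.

With up positive and y = 0 at the ground: y(t) = 44.8 + (40.50) t − 3.495 t². Setting y = 0 and taking the positive root: t = [40.50 + √(40.50² + 2·6.99·44.8)] / 6.99 = (40.50 + 47.61) / 6.99 = 12.60 s.
Vertical velocity at impact: v_y = v_y0 − g t = 40.50 − 6.99 × 12.60 = −47.61 m/s.
Speed: |v| = √(vₓ² + v_y²) = √(29.90² + 47.61²) = 56.22 m/s.

56.22 m/s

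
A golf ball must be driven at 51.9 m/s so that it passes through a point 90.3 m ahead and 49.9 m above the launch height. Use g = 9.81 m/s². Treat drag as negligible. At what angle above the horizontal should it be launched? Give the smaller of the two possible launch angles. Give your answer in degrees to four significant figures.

Trajectory: y = x tanθ − g x² (1 + tan²θ)/(2v₀²). With x = 90.3, y = 49.9, v₀ = 51.9, g = 9.81:
14.85 tan²θ − 90.3 tanθ + (64.75) = 0.
tanθ = [90.3 ± √(90.3² − 4 × 14.85 × (64.75))] / (2 × 14.85) = (90.3 ± 65.64) / 29.70, giving tanθ = 0.8304 or 5.251.
θ = 39.71° or 79.22°; the smaller is 39.71°.

39.71°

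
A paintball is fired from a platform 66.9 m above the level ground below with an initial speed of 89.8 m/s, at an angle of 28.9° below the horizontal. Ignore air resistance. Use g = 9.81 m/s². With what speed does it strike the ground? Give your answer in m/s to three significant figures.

96.8 m/s

Resolve: vₓ = 89.80 cos 28.9° = 78.62 m/s and v_y0 = −43.40 m/s (downward).
With up positive and y = 0 at the ground: y(t) = 66.9 + (−43.40) t − 4.905 t². Setting y = 0 and taking the positive root: t = [−43.40 + √(43.40² + 2·9.81·66.9)] / 9.81 = (−43.40 + 56.53) / 9.81 = 1.339 s.
Vertical velocity at impact: v_y = v_y0 − g t = −43.40 − 9.81 × 1.339 = −56.53 m/s.
Speed: |v| = √(vₓ² + v_y²) = √(78.62² + 56.53²) = 96.83 m/s.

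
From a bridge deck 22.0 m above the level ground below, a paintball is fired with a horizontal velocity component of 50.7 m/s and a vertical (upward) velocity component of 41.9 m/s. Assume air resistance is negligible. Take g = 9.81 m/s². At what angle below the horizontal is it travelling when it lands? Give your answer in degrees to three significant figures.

The projectile lands when y = 22.0 + (41.90) t − ½·9.81·t² = 0. Positive root: t = (41.90 + √(41.90² + 2·9.81·22.0)) / 9.81 = (41.90 + 46.77) / 9.81 = 9.039 s.
At impact: v_y = v_y0 − g t = −46.77 m/s; vₓ = 50.70 m/s.
Angle below horizontal: arctan(|v_y|/vₓ) = arctan(46.77/50.70) = 42.69°.

42.7°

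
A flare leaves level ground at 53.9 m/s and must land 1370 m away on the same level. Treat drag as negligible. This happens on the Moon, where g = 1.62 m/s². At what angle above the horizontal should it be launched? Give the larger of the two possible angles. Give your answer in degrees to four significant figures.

65.09°

Level-ground range R = v₀² sin(2θ)/g ⇒ sin(2θ) = gR/v₀² = 1.62 × 1370 / 53.9² = 0.7639.
2θ = 49.81° or 180° − 49.81° = 130.2°, so θ = 24.91° or 65.09°.
The larger angle is 65.09°.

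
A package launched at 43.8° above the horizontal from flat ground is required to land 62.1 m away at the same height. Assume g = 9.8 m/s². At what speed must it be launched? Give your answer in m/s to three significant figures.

From R = (v₀² / g) sin 2θ: v₀ = √(gR / sin 2θ).
v₀ = √(9.80 × 62.1 / sin 87.60°) = √(608.6 / 0.9991) = √609.11 = 24.68 m/s.

24.7 m/s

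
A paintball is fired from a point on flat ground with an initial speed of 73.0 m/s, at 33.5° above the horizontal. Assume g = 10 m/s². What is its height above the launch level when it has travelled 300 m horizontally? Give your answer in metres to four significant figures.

Components: vₓ = 73.00 cos 33.5° = 60.87 m/s, v_y0 = 73.00 sin 33.5° = 40.29 m/s.
Time to reach x = 300 m: t = x/vₓ = 300/60.87 = 4.928 s.
Height: y = v_y0 t − ½ g t² = 40.29 × 4.928 − 5.000 × 4.928² = 198.6 − 121.4 = 77.13 m.

77.13 m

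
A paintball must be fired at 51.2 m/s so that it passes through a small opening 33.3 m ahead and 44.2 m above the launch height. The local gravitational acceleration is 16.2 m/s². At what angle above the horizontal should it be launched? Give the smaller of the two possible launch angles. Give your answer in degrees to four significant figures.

Trajectory: y = x tanθ − g x² (1 + tan²θ)/(2v₀²). With x = 33.3, y = 44.2, v₀ = 51.2, g = 16.2:
3.426 tan²θ − 33.3 tanθ + (47.63) = 0.
tanθ = [33.3 ± √(33.3² − 4 × 3.426 × (47.63))] / (2 × 3.426) = (33.3 ± 21.36) / 6.853, giving tanθ = 1.743 or 7.976.
θ = 60.15° or 82.85°; the smaller is 60.15°.

60.15°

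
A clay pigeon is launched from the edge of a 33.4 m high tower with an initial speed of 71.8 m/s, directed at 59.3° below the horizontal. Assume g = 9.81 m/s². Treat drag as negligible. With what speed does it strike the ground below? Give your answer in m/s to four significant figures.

Resolve: vₓ = 71.80 cos 59.3° = 36.66 m/s and v_y0 = −61.74 m/s (downward).
With up positive and y = 0 at the ground: y(t) = 33.4 + (−61.74) t − 4.905 t². Setting y = 0 and taking the positive root: t = [−61.74 + √(61.74² + 2·9.81·33.4)] / 9.81 = (−61.74 + 66.83) / 9.81 = 0.5196 s.
Vertical velocity at impact: v_y = v_y0 − g t = −61.74 − 9.81 × 0.5196 = −66.83 m/s.
Speed: |v| = √(vₓ² + v_y²) = √(36.66² + 66.83²) = 76.23 m/s.

76.23 m/s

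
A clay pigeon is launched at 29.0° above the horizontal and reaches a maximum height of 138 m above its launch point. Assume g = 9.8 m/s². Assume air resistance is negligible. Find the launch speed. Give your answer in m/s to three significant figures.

107 m/s

At the peak v_y = 0, so v_y0 = √(2gH) = √(2 × 9.80 × 138) = 52.01 m/s.
v_y0 = v₀ sin θ ⇒ v₀ = 52.01 / sin 29.0° = 107.3 m/s.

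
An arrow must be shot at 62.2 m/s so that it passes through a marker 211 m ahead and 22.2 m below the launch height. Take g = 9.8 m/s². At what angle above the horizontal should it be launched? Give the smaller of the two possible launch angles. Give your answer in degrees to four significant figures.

Trajectory: y = x tanθ − g x² (1 + tan²θ)/(2v₀²). With x = 211, y = −22.2, v₀ = 62.2, g = 9.80:
56.39 tan²θ − 211 tanθ + (34.19) = 0.
tanθ = [211 ± √(211² − 4 × 56.39 × (34.19))] / (2 × 56.39) = (211 ± 191.9) / 112.8, giving tanθ = 0.1697 or 3.572.
θ = 9.633° or 74.36°; the smaller is 9.633°.

9.633°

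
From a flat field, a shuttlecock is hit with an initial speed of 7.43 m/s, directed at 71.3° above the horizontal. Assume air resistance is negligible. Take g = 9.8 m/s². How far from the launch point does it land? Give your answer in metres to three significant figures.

Resolve: vₓ = 7.430 cos 71.3° = 2.382 m/s and v_y0 = 7.430 sin 71.3° = 7.038 m/s.
Time aloft: T = 2 v_y0 / g = 2 × 7.038 / 9.80 = 1.436 s.
Horizontal distance R = vₓ T = 2.382 × 1.436 = 3.421 m.

3.42 m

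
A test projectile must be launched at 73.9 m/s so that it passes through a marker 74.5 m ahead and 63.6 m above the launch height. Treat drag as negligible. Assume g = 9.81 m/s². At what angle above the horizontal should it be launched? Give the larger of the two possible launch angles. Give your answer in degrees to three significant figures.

85.9°

Trajectory: y = x tanθ − g x² (1 + tan²θ)/(2v₀²). With x = 74.5, y = 63.6, v₀ = 73.9, g = 9.81:
4.985 tan²θ − 74.5 tanθ + (68.58) = 0.
tanθ = [74.5 ± √(74.5² − 4 × 4.985 × (68.58))] / (2 × 4.985) = (74.5 ± 64.67) / 9.970, giving tanθ = 0.9856 or 13.96.
θ = 44.58° or 85.90°; the larger is 85.90°.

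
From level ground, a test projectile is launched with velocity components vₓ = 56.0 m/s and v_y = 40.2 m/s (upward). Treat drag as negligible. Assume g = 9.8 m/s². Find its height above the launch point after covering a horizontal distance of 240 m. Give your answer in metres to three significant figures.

Time to reach x = 240 m: t = x/vₓ = 240/56.00 = 4.286 s.
Height: y = v_y0 t − ½ g t² = 40.20 × 4.286 − 4.900 × 4.286² = 172.3 − 90.00 = 82.29 m.

82.3 m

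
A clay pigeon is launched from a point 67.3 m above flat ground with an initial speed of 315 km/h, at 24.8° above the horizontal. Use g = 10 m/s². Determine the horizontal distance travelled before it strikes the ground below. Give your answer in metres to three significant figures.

Convert: 315 km/h = 315/3.6 = 87.50 m/s.
Horizontal component vₓ = 87.50 cos 24.8° = 79.43 m/s; vertical v_y0 = 87.50 sin 24.8° = 36.70 m/s.
With up positive and y = 0 at the ground: y(t) = 67.3 + (36.70) t − 5.000 t². Setting y = 0 and taking the positive root: t = [36.70 + √(36.70² + 2·10.0·67.3)] / 10.0 = (36.70 + 51.89) / 10.0 = 8.860 s.
Horizontal distance: R = vₓ t = 79.43 × 8.860 = 703.7 m.

704 m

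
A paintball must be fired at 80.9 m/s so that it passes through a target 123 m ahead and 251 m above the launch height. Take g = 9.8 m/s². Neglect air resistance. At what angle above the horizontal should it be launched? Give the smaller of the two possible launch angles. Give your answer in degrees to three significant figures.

Trajectory: y = x tanθ − g x² (1 + tan²θ)/(2v₀²). With x = 123, y = 251, v₀ = 80.9, g = 9.80:
11.33 tan²θ − 123 tanθ + (262.3) = 0.
tanθ = [123 ± √(123² − 4 × 11.33 × (262.3))] / (2 × 11.33) = (123 ± 56.95) / 22.65, giving tanθ = 2.916 or 7.944.
θ = 71.07° or 82.82°; the smaller is 71.07°.

71.1°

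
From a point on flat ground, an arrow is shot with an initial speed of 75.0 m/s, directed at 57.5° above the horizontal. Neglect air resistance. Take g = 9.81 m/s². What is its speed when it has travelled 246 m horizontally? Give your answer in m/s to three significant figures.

40.4 m/s

Resolve: vₓ = 75.00 cos 57.5° = 40.30 m/s and v_y0 = 75.00 sin 57.5° = 63.25 m/s.
Time to reach x = 246 m: t = x/vₓ = 246/40.30 = 6.105 s.
Vertical velocity there: v_y = v_y0 − g t = 63.25 − 9.81 × 6.105 = 3.368 m/s.
Speed: √(vₓ² + v_y²) = √(40.30² + 3.368²) = 40.44 m/s.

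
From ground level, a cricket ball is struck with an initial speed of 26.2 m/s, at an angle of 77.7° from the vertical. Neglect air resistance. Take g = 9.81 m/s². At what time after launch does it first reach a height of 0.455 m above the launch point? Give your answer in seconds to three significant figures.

Horizontal component vₓ = 26.20 sin 77.7° = 25.60 m/s; vertical v_y0 = 26.20 cos 77.7° = 5.581 m/s.
Set y = v_y0 t − ½ g t² = 0.455: 4.905 t² − 5.581 t + 0.455 = 0.
t = [5.581 ± √(5.581² − 2·9.81·0.455)] / 9.81 = (5.581 ± 4.714) / 9.81, so t = 0.08839 s or t = 1.050 s.
The first (ascending) time is 0.08839 s.

0.0884 s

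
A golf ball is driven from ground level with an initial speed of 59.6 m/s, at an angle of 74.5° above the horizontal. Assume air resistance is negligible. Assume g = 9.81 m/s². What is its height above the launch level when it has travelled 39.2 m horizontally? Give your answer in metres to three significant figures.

Horizontal component vₓ = 59.60 cos 74.5° = 15.93 m/s; vertical v_y0 = 59.60 sin 74.5° = 57.43 m/s.
Time to reach x = 39.2 m: t = x/vₓ = 39.2/15.93 = 2.461 s.
Height: y = v_y0 t − ½ g t² = 57.43 × 2.461 − 4.905 × 2.461² = 141.4 − 29.71 = 111.6 m.

112 m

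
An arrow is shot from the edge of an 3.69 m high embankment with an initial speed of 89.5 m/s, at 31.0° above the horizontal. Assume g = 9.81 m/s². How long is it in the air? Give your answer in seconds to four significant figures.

9.477 s

vₓ = 89.50 cos 31.0° = 76.72 m/s; v_y0 = 89.50 sin 31.0° = 46.10 m/s.
Vertical motion (up positive, ground at y = 0): 4.905 t² − (46.10) t − 3.69 = 0, so t = (46.10 + √(46.10² + 2·9.81·3.69)) / 9.81 = (46.10 + 46.87) / 9.81 = 9.477 s.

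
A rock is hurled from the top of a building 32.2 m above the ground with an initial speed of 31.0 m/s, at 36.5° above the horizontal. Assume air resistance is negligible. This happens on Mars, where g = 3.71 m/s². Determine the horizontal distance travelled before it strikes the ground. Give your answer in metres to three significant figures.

285 m

vₓ = 31.00 cos 36.5° = 24.92 m/s; v_y0 = 31.00 sin 36.5° = 18.44 m/s.
Vertical motion (up positive, ground at y = 0): 1.855 t² − (18.44) t − 32.2 = 0, so t = (18.44 + √(18.44² + 2·3.71·32.2)) / 3.71 = (18.44 + 24.06) / 3.71 = 11.46 s.
Horizontal distance: R = vₓ t = 24.92 × 11.46 = 285.5 m.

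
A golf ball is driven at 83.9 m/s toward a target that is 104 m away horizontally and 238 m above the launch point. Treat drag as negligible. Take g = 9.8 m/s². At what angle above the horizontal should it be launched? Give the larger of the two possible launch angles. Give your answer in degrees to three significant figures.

84.7°

Trajectory: y = x tanθ − g x² (1 + tan²θ)/(2v₀²). With x = 104, y = 238, v₀ = 83.9, g = 9.80:
7.529 tan²θ − 104 tanθ + (245.5) = 0.
tanθ = [104 ± √(104² − 4 × 7.529 × (245.5))] / (2 × 7.529) = (104 ± 58.49) / 15.06, giving tanθ = 3.022 or 10.79.
θ = 71.69° or 84.71°; the larger is 84.71°.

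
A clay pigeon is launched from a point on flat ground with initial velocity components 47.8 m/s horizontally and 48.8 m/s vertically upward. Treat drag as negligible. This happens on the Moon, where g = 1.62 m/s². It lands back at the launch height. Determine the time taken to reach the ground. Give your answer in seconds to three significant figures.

60.2 s

Time of flight on level ground: T = 2 v_y0 / g = 2 × 48.80 / 1.62 = 60.25 s.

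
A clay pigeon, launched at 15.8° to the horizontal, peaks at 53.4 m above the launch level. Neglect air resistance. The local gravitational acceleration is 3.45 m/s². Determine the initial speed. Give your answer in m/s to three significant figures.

At the peak v_y = 0, so v_y0 = √(2gH) = √(2 × 3.45 × 53.4) = 19.20 m/s.
v_y0 = v₀ sin θ ⇒ v₀ = 19.20 / sin 15.8° = 70.50 m/s.

70.5 m/s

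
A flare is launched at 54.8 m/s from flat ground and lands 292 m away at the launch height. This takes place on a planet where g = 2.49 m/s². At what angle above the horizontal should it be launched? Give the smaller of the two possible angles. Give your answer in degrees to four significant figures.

7.006°

From R = (v₀²/g) sin 2θ: sin 2θ = 2.49 × 292 / 3003.0 = 0.2421.
2θ = 14.01° or 180° − 14.01° = 166.0°, so θ = 7.006° or 82.99°.
The smaller angle is 7.006°.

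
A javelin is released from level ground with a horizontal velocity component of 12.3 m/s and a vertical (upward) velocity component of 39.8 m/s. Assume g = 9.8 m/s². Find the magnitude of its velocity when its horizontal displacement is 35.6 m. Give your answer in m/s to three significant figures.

At x = 35.6 m, t = x/vₓ = 35.6/12.30 = 2.894 s.
Vertical velocity there: v_y = v_y0 − g t = 39.80 − 9.80 × 2.894 = 11.44 m/s.
Speed: √(vₓ² + v_y²) = √(12.30² + 11.44²) = 16.79 m/s.

16.8 m/s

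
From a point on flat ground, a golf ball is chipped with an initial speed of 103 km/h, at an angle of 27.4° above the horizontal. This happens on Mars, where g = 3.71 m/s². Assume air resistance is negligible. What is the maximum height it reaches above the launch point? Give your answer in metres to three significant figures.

23.4 m

Convert: 103 km/h = 103/3.6 = 28.61 m/s.
Horizontal component vₓ = 28.61 cos 27.4° = 25.40 m/s; vertical v_y0 = 28.61 sin 27.4° = 13.17 m/s.
At the apex v_y = 0, so H = v_y0²/(2g) = 13.17²/7.420 = 23.36 m.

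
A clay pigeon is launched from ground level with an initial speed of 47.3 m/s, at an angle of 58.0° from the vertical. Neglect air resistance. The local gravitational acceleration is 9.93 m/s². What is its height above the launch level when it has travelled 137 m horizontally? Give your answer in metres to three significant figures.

27.7 m

Components: vₓ = 47.30 sin 58.0° = 40.11 m/s, v_y0 = 47.30 cos 58.0° = 25.07 m/s.
At x = 137 m, t = x/vₓ = 137/40.11 = 3.415 s.
Height: y = v_y0 t − ½ g t² = 25.07 × 3.415 − 4.965 × 3.415² = 85.61 − 57.92 = 27.69 m.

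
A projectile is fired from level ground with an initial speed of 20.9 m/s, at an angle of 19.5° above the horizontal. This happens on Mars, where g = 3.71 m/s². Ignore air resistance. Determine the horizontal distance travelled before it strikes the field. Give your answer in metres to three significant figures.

vₓ = 20.90 cos 19.5° = 19.70 m/s; v_y0 = 20.90 sin 19.5° = 6.977 m/s.
Flight time T = 2 v_y0 / g = 3.761 s.
Range: R = vₓ T = 19.70 × 3.761 = 74.10 m.

74.1 m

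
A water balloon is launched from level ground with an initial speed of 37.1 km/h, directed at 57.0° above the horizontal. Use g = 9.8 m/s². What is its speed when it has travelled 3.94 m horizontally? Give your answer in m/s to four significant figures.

Convert: 37.1 km/h = 37.1/3.6 = 10.31 m/s.
vₓ = 10.31 cos 57.0° = 5.613 m/s; v_y0 = 10.31 sin 57.0° = 8.643 m/s.
x = vₓ t ⇒ t = 3.94/5.613 = 0.7020 s.
Vertical velocity there: v_y = v_y0 − g t = 8.643 − 9.80 × 0.7020 = 1.764 m/s.
Speed: √(vₓ² + v_y²) = √(5.613² + 1.764²) = 5.883 m/s.

5.883 m/s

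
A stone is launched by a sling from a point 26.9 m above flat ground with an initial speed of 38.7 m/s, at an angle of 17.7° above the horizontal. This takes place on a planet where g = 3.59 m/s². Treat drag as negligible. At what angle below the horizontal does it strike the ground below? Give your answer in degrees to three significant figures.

Horizontal component vₓ = 38.70 cos 17.7° = 36.87 m/s; vertical v_y0 = 38.70 sin 17.7° = 11.77 m/s.
Vertical motion (up positive, ground at y = 0): 1.795 t² − (11.77) t − 26.9 = 0, so t = (11.77 + √(11.77² + 2·3.59·26.9)) / 3.59 = (11.77 + 18.21) / 3.59 = 8.350 s.
At impact: v_y = v_y0 − g t = −18.21 m/s; vₓ = 36.87 m/s.
Angle below horizontal: arctan(|v_y|/vₓ) = arctan(18.21/36.87) = 26.29°.

26.3°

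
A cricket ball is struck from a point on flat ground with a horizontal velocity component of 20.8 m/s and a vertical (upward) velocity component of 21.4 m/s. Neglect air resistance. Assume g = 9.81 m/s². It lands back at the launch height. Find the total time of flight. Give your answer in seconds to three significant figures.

Landing at launch height ⇒ T = 2 v_y0 / g = 2 × 21.40 / 9.81 = 4.363 s.

4.36 s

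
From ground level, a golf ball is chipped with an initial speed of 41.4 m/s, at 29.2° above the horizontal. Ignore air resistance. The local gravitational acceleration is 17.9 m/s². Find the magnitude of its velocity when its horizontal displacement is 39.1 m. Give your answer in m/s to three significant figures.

Horizontal component vₓ = 41.40 cos 29.2° = 36.14 m/s; vertical v_y0 = 41.40 sin 29.2° = 20.20 m/s.
Time to reach x = 39.1 m: t = x/vₓ = 39.1/36.14 = 1.082 s.
Vertical velocity there: v_y = v_y0 − g t = 20.20 − 17.9 × 1.082 = 0.8308 m/s.
Speed: √(vₓ² + v_y²) = √(36.14² + 0.8308²) = 36.15 m/s.

36.1 m/s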